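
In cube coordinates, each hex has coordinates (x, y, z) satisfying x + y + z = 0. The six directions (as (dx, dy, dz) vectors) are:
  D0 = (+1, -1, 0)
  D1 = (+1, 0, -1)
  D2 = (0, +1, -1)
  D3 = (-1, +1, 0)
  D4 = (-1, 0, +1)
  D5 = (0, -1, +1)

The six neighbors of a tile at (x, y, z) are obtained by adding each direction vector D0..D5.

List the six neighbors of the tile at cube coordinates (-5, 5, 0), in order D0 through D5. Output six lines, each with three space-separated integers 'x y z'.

Center: (-5, 5, 0). Add each direction:
  D0: (-5, 5, 0) + (1, -1, 0) = (-4, 4, 0)
  D1: (-5, 5, 0) + (1, 0, -1) = (-4, 5, -1)
  D2: (-5, 5, 0) + (0, 1, -1) = (-5, 6, -1)
  D3: (-5, 5, 0) + (-1, 1, 0) = (-6, 6, 0)
  D4: (-5, 5, 0) + (-1, 0, 1) = (-6, 5, 1)
  D5: (-5, 5, 0) + (0, -1, 1) = (-5, 4, 1)

Answer: -4 4 0
-4 5 -1
-5 6 -1
-6 6 0
-6 5 1
-5 4 1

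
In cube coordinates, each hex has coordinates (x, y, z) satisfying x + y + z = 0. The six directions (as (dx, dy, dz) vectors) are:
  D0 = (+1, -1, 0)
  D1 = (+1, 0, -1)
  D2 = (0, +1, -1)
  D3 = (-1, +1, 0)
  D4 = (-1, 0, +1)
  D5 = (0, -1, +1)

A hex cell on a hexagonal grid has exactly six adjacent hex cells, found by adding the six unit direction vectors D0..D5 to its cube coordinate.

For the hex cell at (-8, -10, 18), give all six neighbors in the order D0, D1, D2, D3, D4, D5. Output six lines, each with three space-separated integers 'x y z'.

Center: (-8, -10, 18). Add each direction:
  D0: (-8, -10, 18) + (1, -1, 0) = (-7, -11, 18)
  D1: (-8, -10, 18) + (1, 0, -1) = (-7, -10, 17)
  D2: (-8, -10, 18) + (0, 1, -1) = (-8, -9, 17)
  D3: (-8, -10, 18) + (-1, 1, 0) = (-9, -9, 18)
  D4: (-8, -10, 18) + (-1, 0, 1) = (-9, -10, 19)
  D5: (-8, -10, 18) + (0, -1, 1) = (-8, -11, 19)

Answer: -7 -11 18
-7 -10 17
-8 -9 17
-9 -9 18
-9 -10 19
-8 -11 19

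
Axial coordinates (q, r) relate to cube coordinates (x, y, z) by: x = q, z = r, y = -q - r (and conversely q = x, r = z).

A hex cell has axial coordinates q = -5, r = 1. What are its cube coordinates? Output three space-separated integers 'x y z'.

x = q = -5
z = r = 1
y = -x - z = -(-5) - (1) = 4

Answer: -5 4 1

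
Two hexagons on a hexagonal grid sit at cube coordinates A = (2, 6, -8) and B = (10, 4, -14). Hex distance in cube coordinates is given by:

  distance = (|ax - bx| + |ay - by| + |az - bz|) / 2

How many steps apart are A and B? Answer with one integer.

|ax - bx| = |2 - 10| = 8
|ay - by| = |6 - 4| = 2
|az - bz| = |-8 - (-14)| = 6
distance = (8 + 2 + 6) / 2 = 16 / 2 = 8

Answer: 8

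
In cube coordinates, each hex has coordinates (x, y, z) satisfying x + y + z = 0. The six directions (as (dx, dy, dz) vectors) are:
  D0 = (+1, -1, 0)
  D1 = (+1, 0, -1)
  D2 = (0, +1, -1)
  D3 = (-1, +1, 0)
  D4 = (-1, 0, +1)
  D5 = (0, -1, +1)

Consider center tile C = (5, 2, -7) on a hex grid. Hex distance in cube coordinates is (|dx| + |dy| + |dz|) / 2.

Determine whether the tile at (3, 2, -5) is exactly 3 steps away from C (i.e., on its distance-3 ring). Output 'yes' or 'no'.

Answer: no

Derivation:
|px - cx| = |3 - 5| = 2
|py - cy| = |2 - 2| = 0
|pz - cz| = |-5 - (-7)| = 2
distance = (2+0+2)/2 = 4/2 = 2
radius = 3; distance != radius -> no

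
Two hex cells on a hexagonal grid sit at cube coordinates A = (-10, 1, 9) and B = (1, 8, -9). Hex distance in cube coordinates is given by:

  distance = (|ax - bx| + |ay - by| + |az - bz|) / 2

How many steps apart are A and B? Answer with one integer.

Answer: 18

Derivation:
|ax - bx| = |-10 - 1| = 11
|ay - by| = |1 - 8| = 7
|az - bz| = |9 - (-9)| = 18
distance = (11 + 7 + 18) / 2 = 36 / 2 = 18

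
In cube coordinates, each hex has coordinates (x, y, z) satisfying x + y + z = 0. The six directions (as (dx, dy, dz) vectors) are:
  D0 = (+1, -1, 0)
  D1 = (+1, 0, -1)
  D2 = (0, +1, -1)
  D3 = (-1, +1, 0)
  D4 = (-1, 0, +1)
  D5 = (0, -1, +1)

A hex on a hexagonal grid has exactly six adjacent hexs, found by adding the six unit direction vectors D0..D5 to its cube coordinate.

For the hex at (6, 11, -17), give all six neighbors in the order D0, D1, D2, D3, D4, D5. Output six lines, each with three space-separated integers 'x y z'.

Center: (6, 11, -17). Add each direction:
  D0: (6, 11, -17) + (1, -1, 0) = (7, 10, -17)
  D1: (6, 11, -17) + (1, 0, -1) = (7, 11, -18)
  D2: (6, 11, -17) + (0, 1, -1) = (6, 12, -18)
  D3: (6, 11, -17) + (-1, 1, 0) = (5, 12, -17)
  D4: (6, 11, -17) + (-1, 0, 1) = (5, 11, -16)
  D5: (6, 11, -17) + (0, -1, 1) = (6, 10, -16)

Answer: 7 10 -17
7 11 -18
6 12 -18
5 12 -17
5 11 -16
6 10 -16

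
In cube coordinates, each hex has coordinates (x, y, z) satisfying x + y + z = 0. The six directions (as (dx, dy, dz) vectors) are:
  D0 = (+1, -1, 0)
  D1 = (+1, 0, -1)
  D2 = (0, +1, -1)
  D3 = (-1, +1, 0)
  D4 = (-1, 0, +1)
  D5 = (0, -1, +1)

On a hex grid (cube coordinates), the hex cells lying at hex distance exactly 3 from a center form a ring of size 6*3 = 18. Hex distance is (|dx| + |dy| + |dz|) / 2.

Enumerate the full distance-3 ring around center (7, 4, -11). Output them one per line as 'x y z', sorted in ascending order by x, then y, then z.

Answer: 4 4 -8
4 5 -9
4 6 -10
4 7 -11
5 3 -8
5 7 -12
6 2 -8
6 7 -13
7 1 -8
7 7 -14
8 1 -9
8 6 -14
9 1 -10
9 5 -14
10 1 -11
10 2 -12
10 3 -13
10 4 -14

Derivation:
Walk ring at distance 3 from (7, 4, -11):
Start at center + D4*3 = (4, 4, -8)
  hex 0: (4, 4, -8)
  hex 1: (5, 3, -8)
  hex 2: (6, 2, -8)
  hex 3: (7, 1, -8)
  hex 4: (8, 1, -9)
  hex 5: (9, 1, -10)
  hex 6: (10, 1, -11)
  hex 7: (10, 2, -12)
  hex 8: (10, 3, -13)
  hex 9: (10, 4, -14)
  hex 10: (9, 5, -14)
  hex 11: (8, 6, -14)
  hex 12: (7, 7, -14)
  hex 13: (6, 7, -13)
  hex 14: (5, 7, -12)
  hex 15: (4, 7, -11)
  hex 16: (4, 6, -10)
  hex 17: (4, 5, -9)
Sorted: 18 hexes.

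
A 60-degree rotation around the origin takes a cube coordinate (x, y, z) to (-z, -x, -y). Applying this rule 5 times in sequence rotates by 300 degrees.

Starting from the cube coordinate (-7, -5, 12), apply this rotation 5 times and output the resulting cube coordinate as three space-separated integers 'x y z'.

Answer: 5 -12 7

Derivation:
Start: (-7, -5, 12)
Step 1: (-7, -5, 12) -> (-(12), -(-7), -(-5)) = (-12, 7, 5)
Step 2: (-12, 7, 5) -> (-(5), -(-12), -(7)) = (-5, 12, -7)
Step 3: (-5, 12, -7) -> (-(-7), -(-5), -(12)) = (7, 5, -12)
Step 4: (7, 5, -12) -> (-(-12), -(7), -(5)) = (12, -7, -5)
Step 5: (12, -7, -5) -> (-(-5), -(12), -(-7)) = (5, -12, 7)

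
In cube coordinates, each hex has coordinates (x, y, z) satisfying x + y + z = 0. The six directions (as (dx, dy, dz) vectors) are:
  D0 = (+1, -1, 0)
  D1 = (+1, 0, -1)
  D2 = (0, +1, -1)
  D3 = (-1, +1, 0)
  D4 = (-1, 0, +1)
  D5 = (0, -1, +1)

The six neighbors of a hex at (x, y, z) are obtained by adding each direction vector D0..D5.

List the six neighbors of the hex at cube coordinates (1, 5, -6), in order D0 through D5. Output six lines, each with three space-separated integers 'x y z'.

Center: (1, 5, -6). Add each direction:
  D0: (1, 5, -6) + (1, -1, 0) = (2, 4, -6)
  D1: (1, 5, -6) + (1, 0, -1) = (2, 5, -7)
  D2: (1, 5, -6) + (0, 1, -1) = (1, 6, -7)
  D3: (1, 5, -6) + (-1, 1, 0) = (0, 6, -6)
  D4: (1, 5, -6) + (-1, 0, 1) = (0, 5, -5)
  D5: (1, 5, -6) + (0, -1, 1) = (1, 4, -5)

Answer: 2 4 -6
2 5 -7
1 6 -7
0 6 -6
0 5 -5
1 4 -5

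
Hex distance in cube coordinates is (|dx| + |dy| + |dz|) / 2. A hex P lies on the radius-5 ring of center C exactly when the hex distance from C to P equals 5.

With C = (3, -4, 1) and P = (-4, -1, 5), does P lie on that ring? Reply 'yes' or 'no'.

Answer: no

Derivation:
|px - cx| = |-4 - 3| = 7
|py - cy| = |-1 - (-4)| = 3
|pz - cz| = |5 - 1| = 4
distance = (7+3+4)/2 = 14/2 = 7
radius = 5; distance != radius -> no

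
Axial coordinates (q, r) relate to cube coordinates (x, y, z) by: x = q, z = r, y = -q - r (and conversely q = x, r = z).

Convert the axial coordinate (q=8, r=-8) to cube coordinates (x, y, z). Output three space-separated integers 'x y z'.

Answer: 8 0 -8

Derivation:
x = q = 8
z = r = -8
y = -x - z = -(8) - (-8) = 0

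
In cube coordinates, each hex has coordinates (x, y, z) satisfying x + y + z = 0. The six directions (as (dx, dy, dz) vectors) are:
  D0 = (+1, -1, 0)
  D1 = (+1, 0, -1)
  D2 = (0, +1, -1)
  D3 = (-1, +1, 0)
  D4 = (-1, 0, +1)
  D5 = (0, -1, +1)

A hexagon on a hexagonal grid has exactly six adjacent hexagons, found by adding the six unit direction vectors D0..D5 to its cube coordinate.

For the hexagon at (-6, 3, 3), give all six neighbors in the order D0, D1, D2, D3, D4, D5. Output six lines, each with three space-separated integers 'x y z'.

Answer: -5 2 3
-5 3 2
-6 4 2
-7 4 3
-7 3 4
-6 2 4

Derivation:
Center: (-6, 3, 3). Add each direction:
  D0: (-6, 3, 3) + (1, -1, 0) = (-5, 2, 3)
  D1: (-6, 3, 3) + (1, 0, -1) = (-5, 3, 2)
  D2: (-6, 3, 3) + (0, 1, -1) = (-6, 4, 2)
  D3: (-6, 3, 3) + (-1, 1, 0) = (-7, 4, 3)
  D4: (-6, 3, 3) + (-1, 0, 1) = (-7, 3, 4)
  D5: (-6, 3, 3) + (0, -1, 1) = (-6, 2, 4)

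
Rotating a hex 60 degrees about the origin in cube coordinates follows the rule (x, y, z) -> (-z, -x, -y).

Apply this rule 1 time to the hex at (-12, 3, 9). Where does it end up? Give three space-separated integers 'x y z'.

Answer: -9 12 -3

Derivation:
Start: (-12, 3, 9)
Step 1: (-12, 3, 9) -> (-(9), -(-12), -(3)) = (-9, 12, -3)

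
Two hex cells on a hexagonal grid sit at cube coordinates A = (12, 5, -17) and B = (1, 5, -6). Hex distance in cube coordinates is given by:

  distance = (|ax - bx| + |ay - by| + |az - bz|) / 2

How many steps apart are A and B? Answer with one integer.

Answer: 11

Derivation:
|ax - bx| = |12 - 1| = 11
|ay - by| = |5 - 5| = 0
|az - bz| = |-17 - (-6)| = 11
distance = (11 + 0 + 11) / 2 = 22 / 2 = 11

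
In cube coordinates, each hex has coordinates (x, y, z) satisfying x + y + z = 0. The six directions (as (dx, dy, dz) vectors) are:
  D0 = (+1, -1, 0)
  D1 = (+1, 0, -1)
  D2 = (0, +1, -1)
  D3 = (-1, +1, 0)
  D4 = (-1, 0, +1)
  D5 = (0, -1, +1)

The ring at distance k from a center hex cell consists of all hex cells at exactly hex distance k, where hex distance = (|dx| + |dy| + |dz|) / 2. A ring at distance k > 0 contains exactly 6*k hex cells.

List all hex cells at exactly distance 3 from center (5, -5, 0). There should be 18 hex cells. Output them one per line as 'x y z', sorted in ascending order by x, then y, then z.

Walk ring at distance 3 from (5, -5, 0):
Start at center + D4*3 = (2, -5, 3)
  hex 0: (2, -5, 3)
  hex 1: (3, -6, 3)
  hex 2: (4, -7, 3)
  hex 3: (5, -8, 3)
  hex 4: (6, -8, 2)
  hex 5: (7, -8, 1)
  hex 6: (8, -8, 0)
  hex 7: (8, -7, -1)
  hex 8: (8, -6, -2)
  hex 9: (8, -5, -3)
  hex 10: (7, -4, -3)
  hex 11: (6, -3, -3)
  hex 12: (5, -2, -3)
  hex 13: (4, -2, -2)
  hex 14: (3, -2, -1)
  hex 15: (2, -2, 0)
  hex 16: (2, -3, 1)
  hex 17: (2, -4, 2)
Sorted: 18 hexes.

Answer: 2 -5 3
2 -4 2
2 -3 1
2 -2 0
3 -6 3
3 -2 -1
4 -7 3
4 -2 -2
5 -8 3
5 -2 -3
6 -8 2
6 -3 -3
7 -8 1
7 -4 -3
8 -8 0
8 -7 -1
8 -6 -2
8 -5 -3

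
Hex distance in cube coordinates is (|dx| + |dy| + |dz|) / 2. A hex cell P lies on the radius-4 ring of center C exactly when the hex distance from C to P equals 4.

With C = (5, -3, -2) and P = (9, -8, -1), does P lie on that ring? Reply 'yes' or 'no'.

|px - cx| = |9 - 5| = 4
|py - cy| = |-8 - (-3)| = 5
|pz - cz| = |-1 - (-2)| = 1
distance = (4+5+1)/2 = 10/2 = 5
radius = 4; distance != radius -> no

Answer: no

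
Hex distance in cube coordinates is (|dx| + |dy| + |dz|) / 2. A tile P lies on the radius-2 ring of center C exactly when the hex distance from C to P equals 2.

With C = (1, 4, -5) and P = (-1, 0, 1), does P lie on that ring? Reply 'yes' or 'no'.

|px - cx| = |-1 - 1| = 2
|py - cy| = |0 - 4| = 4
|pz - cz| = |1 - (-5)| = 6
distance = (2+4+6)/2 = 12/2 = 6
radius = 2; distance != radius -> no

Answer: no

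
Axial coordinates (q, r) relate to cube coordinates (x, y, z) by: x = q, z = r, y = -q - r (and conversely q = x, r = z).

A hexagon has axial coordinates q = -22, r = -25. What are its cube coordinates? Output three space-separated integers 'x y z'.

x = q = -22
z = r = -25
y = -x - z = -(-22) - (-25) = 47

Answer: -22 47 -25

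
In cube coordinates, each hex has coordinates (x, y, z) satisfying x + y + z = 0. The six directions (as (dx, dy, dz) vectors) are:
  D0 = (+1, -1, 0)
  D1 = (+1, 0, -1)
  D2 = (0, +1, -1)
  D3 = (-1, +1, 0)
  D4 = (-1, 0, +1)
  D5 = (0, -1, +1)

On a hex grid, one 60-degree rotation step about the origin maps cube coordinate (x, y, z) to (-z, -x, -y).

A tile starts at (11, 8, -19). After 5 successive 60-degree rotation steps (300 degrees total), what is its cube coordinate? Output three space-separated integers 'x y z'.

Start: (11, 8, -19)
Step 1: (11, 8, -19) -> (-(-19), -(11), -(8)) = (19, -11, -8)
Step 2: (19, -11, -8) -> (-(-8), -(19), -(-11)) = (8, -19, 11)
Step 3: (8, -19, 11) -> (-(11), -(8), -(-19)) = (-11, -8, 19)
Step 4: (-11, -8, 19) -> (-(19), -(-11), -(-8)) = (-19, 11, 8)
Step 5: (-19, 11, 8) -> (-(8), -(-19), -(11)) = (-8, 19, -11)

Answer: -8 19 -11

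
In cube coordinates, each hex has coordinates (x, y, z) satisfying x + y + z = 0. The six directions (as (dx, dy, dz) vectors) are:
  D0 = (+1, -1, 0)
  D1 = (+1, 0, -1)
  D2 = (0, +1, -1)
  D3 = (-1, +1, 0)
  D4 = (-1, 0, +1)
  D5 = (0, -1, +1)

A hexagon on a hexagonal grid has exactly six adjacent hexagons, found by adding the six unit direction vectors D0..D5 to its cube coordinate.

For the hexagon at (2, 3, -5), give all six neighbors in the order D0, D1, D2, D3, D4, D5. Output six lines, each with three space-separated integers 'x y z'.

Answer: 3 2 -5
3 3 -6
2 4 -6
1 4 -5
1 3 -4
2 2 -4

Derivation:
Center: (2, 3, -5). Add each direction:
  D0: (2, 3, -5) + (1, -1, 0) = (3, 2, -5)
  D1: (2, 3, -5) + (1, 0, -1) = (3, 3, -6)
  D2: (2, 3, -5) + (0, 1, -1) = (2, 4, -6)
  D3: (2, 3, -5) + (-1, 1, 0) = (1, 4, -5)
  D4: (2, 3, -5) + (-1, 0, 1) = (1, 3, -4)
  D5: (2, 3, -5) + (0, -1, 1) = (2, 2, -4)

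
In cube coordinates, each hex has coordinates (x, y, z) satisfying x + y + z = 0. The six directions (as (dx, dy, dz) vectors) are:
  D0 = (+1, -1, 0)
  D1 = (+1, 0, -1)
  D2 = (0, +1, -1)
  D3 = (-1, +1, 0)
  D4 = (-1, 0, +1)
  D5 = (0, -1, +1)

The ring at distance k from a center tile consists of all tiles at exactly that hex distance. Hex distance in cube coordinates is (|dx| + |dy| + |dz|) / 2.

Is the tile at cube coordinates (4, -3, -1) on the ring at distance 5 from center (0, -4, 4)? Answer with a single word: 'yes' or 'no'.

Answer: yes

Derivation:
|px - cx| = |4 - 0| = 4
|py - cy| = |-3 - (-4)| = 1
|pz - cz| = |-1 - 4| = 5
distance = (4+1+5)/2 = 10/2 = 5
radius = 5; distance == radius -> yes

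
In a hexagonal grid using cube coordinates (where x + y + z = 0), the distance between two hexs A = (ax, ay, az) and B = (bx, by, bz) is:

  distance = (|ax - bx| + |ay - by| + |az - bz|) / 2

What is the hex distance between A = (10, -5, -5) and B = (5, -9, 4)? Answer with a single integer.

Answer: 9

Derivation:
|ax - bx| = |10 - 5| = 5
|ay - by| = |-5 - (-9)| = 4
|az - bz| = |-5 - 4| = 9
distance = (5 + 4 + 9) / 2 = 18 / 2 = 9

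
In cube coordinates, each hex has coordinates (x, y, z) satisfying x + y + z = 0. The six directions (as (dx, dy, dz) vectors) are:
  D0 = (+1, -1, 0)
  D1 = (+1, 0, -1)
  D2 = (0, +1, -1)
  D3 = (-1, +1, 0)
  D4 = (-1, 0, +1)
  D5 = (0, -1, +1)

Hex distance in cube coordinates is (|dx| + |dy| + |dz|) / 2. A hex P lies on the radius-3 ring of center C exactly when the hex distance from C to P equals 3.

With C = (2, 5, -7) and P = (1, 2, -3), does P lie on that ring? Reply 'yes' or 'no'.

|px - cx| = |1 - 2| = 1
|py - cy| = |2 - 5| = 3
|pz - cz| = |-3 - (-7)| = 4
distance = (1+3+4)/2 = 8/2 = 4
radius = 3; distance != radius -> no

Answer: no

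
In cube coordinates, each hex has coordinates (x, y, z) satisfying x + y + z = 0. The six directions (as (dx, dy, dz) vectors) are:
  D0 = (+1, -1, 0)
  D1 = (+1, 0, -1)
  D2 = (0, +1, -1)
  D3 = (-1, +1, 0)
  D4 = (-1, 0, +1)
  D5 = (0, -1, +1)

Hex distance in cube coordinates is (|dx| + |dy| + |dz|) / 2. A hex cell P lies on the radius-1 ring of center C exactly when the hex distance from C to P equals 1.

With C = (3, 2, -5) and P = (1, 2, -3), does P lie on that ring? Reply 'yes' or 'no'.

|px - cx| = |1 - 3| = 2
|py - cy| = |2 - 2| = 0
|pz - cz| = |-3 - (-5)| = 2
distance = (2+0+2)/2 = 4/2 = 2
radius = 1; distance != radius -> no

Answer: no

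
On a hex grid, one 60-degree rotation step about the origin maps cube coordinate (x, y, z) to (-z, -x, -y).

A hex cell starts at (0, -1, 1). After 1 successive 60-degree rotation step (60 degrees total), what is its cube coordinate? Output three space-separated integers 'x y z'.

Answer: -1 0 1

Derivation:
Start: (0, -1, 1)
Step 1: (0, -1, 1) -> (-(1), -(0), -(-1)) = (-1, 0, 1)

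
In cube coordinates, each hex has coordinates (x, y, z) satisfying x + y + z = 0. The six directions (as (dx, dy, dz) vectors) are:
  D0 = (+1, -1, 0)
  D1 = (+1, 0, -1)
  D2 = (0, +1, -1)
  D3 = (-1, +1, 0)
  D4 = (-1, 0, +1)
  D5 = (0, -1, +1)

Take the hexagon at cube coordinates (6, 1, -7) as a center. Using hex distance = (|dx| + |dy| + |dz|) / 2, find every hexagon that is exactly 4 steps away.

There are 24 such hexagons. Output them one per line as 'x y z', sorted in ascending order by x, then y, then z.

Answer: 2 1 -3
2 2 -4
2 3 -5
2 4 -6
2 5 -7
3 0 -3
3 5 -8
4 -1 -3
4 5 -9
5 -2 -3
5 5 -10
6 -3 -3
6 5 -11
7 -3 -4
7 4 -11
8 -3 -5
8 3 -11
9 -3 -6
9 2 -11
10 -3 -7
10 -2 -8
10 -1 -9
10 0 -10
10 1 -11

Derivation:
Walk ring at distance 4 from (6, 1, -7):
Start at center + D4*4 = (2, 1, -3)
  hex 0: (2, 1, -3)
  hex 1: (3, 0, -3)
  hex 2: (4, -1, -3)
  hex 3: (5, -2, -3)
  hex 4: (6, -3, -3)
  hex 5: (7, -3, -4)
  hex 6: (8, -3, -5)
  hex 7: (9, -3, -6)
  hex 8: (10, -3, -7)
  hex 9: (10, -2, -8)
  hex 10: (10, -1, -9)
  hex 11: (10, 0, -10)
  hex 12: (10, 1, -11)
  hex 13: (9, 2, -11)
  hex 14: (8, 3, -11)
  hex 15: (7, 4, -11)
  hex 16: (6, 5, -11)
  hex 17: (5, 5, -10)
  hex 18: (4, 5, -9)
  hex 19: (3, 5, -8)
  hex 20: (2, 5, -7)
  hex 21: (2, 4, -6)
  hex 22: (2, 3, -5)
  hex 23: (2, 2, -4)
Sorted: 24 hexes.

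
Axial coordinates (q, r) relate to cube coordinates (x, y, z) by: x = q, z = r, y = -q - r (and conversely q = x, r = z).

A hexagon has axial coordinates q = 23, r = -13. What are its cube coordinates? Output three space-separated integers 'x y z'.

Answer: 23 -10 -13

Derivation:
x = q = 23
z = r = -13
y = -x - z = -(23) - (-13) = -10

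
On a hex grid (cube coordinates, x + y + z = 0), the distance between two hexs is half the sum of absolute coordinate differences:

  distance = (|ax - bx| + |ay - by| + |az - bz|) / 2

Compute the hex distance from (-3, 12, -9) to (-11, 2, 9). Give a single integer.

|ax - bx| = |-3 - (-11)| = 8
|ay - by| = |12 - 2| = 10
|az - bz| = |-9 - 9| = 18
distance = (8 + 10 + 18) / 2 = 36 / 2 = 18

Answer: 18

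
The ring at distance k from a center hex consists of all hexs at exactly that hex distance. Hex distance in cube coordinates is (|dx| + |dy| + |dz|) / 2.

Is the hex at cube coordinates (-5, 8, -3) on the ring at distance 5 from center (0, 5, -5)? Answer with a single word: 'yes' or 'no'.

Answer: yes

Derivation:
|px - cx| = |-5 - 0| = 5
|py - cy| = |8 - 5| = 3
|pz - cz| = |-3 - (-5)| = 2
distance = (5+3+2)/2 = 10/2 = 5
radius = 5; distance == radius -> yes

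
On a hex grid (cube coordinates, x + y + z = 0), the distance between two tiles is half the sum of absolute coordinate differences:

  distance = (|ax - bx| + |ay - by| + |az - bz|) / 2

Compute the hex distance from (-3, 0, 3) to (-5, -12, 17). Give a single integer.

Answer: 14

Derivation:
|ax - bx| = |-3 - (-5)| = 2
|ay - by| = |0 - (-12)| = 12
|az - bz| = |3 - 17| = 14
distance = (2 + 12 + 14) / 2 = 28 / 2 = 14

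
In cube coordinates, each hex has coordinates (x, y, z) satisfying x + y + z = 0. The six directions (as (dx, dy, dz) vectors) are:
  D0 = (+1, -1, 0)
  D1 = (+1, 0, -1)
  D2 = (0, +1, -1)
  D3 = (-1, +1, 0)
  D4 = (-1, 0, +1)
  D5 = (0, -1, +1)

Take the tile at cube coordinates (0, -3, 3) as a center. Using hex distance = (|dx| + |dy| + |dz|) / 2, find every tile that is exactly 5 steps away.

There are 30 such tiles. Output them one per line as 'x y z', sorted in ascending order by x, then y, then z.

Walk ring at distance 5 from (0, -3, 3):
Start at center + D4*5 = (-5, -3, 8)
  hex 0: (-5, -3, 8)
  hex 1: (-4, -4, 8)
  hex 2: (-3, -5, 8)
  hex 3: (-2, -6, 8)
  hex 4: (-1, -7, 8)
  hex 5: (0, -8, 8)
  hex 6: (1, -8, 7)
  hex 7: (2, -8, 6)
  hex 8: (3, -8, 5)
  hex 9: (4, -8, 4)
  hex 10: (5, -8, 3)
  hex 11: (5, -7, 2)
  hex 12: (5, -6, 1)
  hex 13: (5, -5, 0)
  hex 14: (5, -4, -1)
  hex 15: (5, -3, -2)
  hex 16: (4, -2, -2)
  hex 17: (3, -1, -2)
  hex 18: (2, 0, -2)
  hex 19: (1, 1, -2)
  hex 20: (0, 2, -2)
  hex 21: (-1, 2, -1)
  hex 22: (-2, 2, 0)
  hex 23: (-3, 2, 1)
  hex 24: (-4, 2, 2)
  hex 25: (-5, 2, 3)
  hex 26: (-5, 1, 4)
  hex 27: (-5, 0, 5)
  hex 28: (-5, -1, 6)
  hex 29: (-5, -2, 7)
Sorted: 30 hexes.

Answer: -5 -3 8
-5 -2 7
-5 -1 6
-5 0 5
-5 1 4
-5 2 3
-4 -4 8
-4 2 2
-3 -5 8
-3 2 1
-2 -6 8
-2 2 0
-1 -7 8
-1 2 -1
0 -8 8
0 2 -2
1 -8 7
1 1 -2
2 -8 6
2 0 -2
3 -8 5
3 -1 -2
4 -8 4
4 -2 -2
5 -8 3
5 -7 2
5 -6 1
5 -5 0
5 -4 -1
5 -3 -2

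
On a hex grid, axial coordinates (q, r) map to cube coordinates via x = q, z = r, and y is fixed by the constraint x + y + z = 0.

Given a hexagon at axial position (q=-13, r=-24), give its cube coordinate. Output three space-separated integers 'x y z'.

x = q = -13
z = r = -24
y = -x - z = -(-13) - (-24) = 37

Answer: -13 37 -24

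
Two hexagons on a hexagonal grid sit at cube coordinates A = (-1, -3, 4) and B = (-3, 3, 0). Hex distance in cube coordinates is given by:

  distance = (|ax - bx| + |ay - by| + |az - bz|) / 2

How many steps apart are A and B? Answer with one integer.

|ax - bx| = |-1 - (-3)| = 2
|ay - by| = |-3 - 3| = 6
|az - bz| = |4 - 0| = 4
distance = (2 + 6 + 4) / 2 = 12 / 2 = 6

Answer: 6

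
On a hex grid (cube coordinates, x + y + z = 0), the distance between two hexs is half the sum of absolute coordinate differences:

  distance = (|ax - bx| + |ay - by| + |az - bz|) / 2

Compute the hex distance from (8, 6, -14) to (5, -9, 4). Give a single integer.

Answer: 18

Derivation:
|ax - bx| = |8 - 5| = 3
|ay - by| = |6 - (-9)| = 15
|az - bz| = |-14 - 4| = 18
distance = (3 + 15 + 18) / 2 = 36 / 2 = 18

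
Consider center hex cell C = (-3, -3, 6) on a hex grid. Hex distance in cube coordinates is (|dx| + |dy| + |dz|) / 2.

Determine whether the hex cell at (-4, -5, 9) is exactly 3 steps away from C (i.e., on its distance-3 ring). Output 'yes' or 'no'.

|px - cx| = |-4 - (-3)| = 1
|py - cy| = |-5 - (-3)| = 2
|pz - cz| = |9 - 6| = 3
distance = (1+2+3)/2 = 6/2 = 3
radius = 3; distance == radius -> yes

Answer: yes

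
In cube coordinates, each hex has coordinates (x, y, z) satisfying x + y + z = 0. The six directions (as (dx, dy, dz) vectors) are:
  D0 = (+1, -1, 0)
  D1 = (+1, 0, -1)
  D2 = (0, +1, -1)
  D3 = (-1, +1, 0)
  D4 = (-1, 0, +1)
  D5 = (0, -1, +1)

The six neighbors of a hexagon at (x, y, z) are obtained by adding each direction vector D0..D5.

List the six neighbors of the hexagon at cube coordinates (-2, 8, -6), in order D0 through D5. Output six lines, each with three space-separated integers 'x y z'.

Center: (-2, 8, -6). Add each direction:
  D0: (-2, 8, -6) + (1, -1, 0) = (-1, 7, -6)
  D1: (-2, 8, -6) + (1, 0, -1) = (-1, 8, -7)
  D2: (-2, 8, -6) + (0, 1, -1) = (-2, 9, -7)
  D3: (-2, 8, -6) + (-1, 1, 0) = (-3, 9, -6)
  D4: (-2, 8, -6) + (-1, 0, 1) = (-3, 8, -5)
  D5: (-2, 8, -6) + (0, -1, 1) = (-2, 7, -5)

Answer: -1 7 -6
-1 8 -7
-2 9 -7
-3 9 -6
-3 8 -5
-2 7 -5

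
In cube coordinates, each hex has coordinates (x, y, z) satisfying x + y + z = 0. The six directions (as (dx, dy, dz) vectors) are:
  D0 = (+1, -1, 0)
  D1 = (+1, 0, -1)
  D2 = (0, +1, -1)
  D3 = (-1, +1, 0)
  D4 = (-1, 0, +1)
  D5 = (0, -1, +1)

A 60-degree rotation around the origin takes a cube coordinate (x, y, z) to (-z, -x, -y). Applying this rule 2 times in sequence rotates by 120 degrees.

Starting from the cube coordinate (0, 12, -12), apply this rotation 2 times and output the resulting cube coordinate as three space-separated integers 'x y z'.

Answer: 12 -12 0

Derivation:
Start: (0, 12, -12)
Step 1: (0, 12, -12) -> (-(-12), -(0), -(12)) = (12, 0, -12)
Step 2: (12, 0, -12) -> (-(-12), -(12), -(0)) = (12, -12, 0)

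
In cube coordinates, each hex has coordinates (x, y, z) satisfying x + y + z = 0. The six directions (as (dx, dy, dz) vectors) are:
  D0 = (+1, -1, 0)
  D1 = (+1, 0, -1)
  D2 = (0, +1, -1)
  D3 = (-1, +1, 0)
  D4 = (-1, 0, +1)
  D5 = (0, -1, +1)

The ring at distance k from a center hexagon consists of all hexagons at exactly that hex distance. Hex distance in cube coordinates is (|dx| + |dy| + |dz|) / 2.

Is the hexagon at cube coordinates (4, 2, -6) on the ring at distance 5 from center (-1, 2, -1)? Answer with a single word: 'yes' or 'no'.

Answer: yes

Derivation:
|px - cx| = |4 - (-1)| = 5
|py - cy| = |2 - 2| = 0
|pz - cz| = |-6 - (-1)| = 5
distance = (5+0+5)/2 = 10/2 = 5
radius = 5; distance == radius -> yes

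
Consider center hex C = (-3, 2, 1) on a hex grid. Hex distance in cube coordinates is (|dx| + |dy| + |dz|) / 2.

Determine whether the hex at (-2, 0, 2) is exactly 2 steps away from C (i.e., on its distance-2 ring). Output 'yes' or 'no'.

Answer: yes

Derivation:
|px - cx| = |-2 - (-3)| = 1
|py - cy| = |0 - 2| = 2
|pz - cz| = |2 - 1| = 1
distance = (1+2+1)/2 = 4/2 = 2
radius = 2; distance == radius -> yes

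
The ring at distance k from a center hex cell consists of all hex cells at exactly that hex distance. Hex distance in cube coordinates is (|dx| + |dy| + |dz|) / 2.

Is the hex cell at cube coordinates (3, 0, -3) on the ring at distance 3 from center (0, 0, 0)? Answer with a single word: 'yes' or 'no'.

Answer: yes

Derivation:
|px - cx| = |3 - 0| = 3
|py - cy| = |0 - 0| = 0
|pz - cz| = |-3 - 0| = 3
distance = (3+0+3)/2 = 6/2 = 3
radius = 3; distance == radius -> yes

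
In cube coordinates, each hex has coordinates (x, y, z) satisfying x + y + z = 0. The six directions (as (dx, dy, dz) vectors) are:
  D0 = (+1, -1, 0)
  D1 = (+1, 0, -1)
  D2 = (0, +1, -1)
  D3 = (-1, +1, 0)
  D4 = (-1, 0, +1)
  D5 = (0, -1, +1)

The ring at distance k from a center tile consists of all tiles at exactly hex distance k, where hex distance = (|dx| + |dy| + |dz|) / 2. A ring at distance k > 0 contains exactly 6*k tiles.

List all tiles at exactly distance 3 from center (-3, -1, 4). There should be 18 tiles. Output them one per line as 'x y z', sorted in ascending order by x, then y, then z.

Answer: -6 -1 7
-6 0 6
-6 1 5
-6 2 4
-5 -2 7
-5 2 3
-4 -3 7
-4 2 2
-3 -4 7
-3 2 1
-2 -4 6
-2 1 1
-1 -4 5
-1 0 1
0 -4 4
0 -3 3
0 -2 2
0 -1 1

Derivation:
Walk ring at distance 3 from (-3, -1, 4):
Start at center + D4*3 = (-6, -1, 7)
  hex 0: (-6, -1, 7)
  hex 1: (-5, -2, 7)
  hex 2: (-4, -3, 7)
  hex 3: (-3, -4, 7)
  hex 4: (-2, -4, 6)
  hex 5: (-1, -4, 5)
  hex 6: (0, -4, 4)
  hex 7: (0, -3, 3)
  hex 8: (0, -2, 2)
  hex 9: (0, -1, 1)
  hex 10: (-1, 0, 1)
  hex 11: (-2, 1, 1)
  hex 12: (-3, 2, 1)
  hex 13: (-4, 2, 2)
  hex 14: (-5, 2, 3)
  hex 15: (-6, 2, 4)
  hex 16: (-6, 1, 5)
  hex 17: (-6, 0, 6)
Sorted: 18 hexes.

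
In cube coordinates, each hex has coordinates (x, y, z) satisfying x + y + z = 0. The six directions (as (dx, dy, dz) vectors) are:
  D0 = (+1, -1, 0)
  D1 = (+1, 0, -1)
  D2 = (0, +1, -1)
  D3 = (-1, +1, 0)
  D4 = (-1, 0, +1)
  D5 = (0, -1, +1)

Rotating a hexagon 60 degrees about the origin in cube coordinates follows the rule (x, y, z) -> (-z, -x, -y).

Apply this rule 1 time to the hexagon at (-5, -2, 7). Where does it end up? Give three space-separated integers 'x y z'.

Answer: -7 5 2

Derivation:
Start: (-5, -2, 7)
Step 1: (-5, -2, 7) -> (-(7), -(-5), -(-2)) = (-7, 5, 2)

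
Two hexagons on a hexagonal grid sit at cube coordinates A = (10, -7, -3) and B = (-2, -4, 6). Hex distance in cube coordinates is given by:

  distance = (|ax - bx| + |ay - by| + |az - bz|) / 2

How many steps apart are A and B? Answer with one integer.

|ax - bx| = |10 - (-2)| = 12
|ay - by| = |-7 - (-4)| = 3
|az - bz| = |-3 - 6| = 9
distance = (12 + 3 + 9) / 2 = 24 / 2 = 12

Answer: 12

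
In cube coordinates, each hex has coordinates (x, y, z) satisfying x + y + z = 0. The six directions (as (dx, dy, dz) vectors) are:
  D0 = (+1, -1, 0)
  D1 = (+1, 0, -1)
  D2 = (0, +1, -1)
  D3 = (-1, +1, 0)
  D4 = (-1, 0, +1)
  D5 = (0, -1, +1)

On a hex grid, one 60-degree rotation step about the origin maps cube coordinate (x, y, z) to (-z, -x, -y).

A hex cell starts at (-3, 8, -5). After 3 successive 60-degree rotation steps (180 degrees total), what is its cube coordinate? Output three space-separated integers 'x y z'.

Start: (-3, 8, -5)
Step 1: (-3, 8, -5) -> (-(-5), -(-3), -(8)) = (5, 3, -8)
Step 2: (5, 3, -8) -> (-(-8), -(5), -(3)) = (8, -5, -3)
Step 3: (8, -5, -3) -> (-(-3), -(8), -(-5)) = (3, -8, 5)

Answer: 3 -8 5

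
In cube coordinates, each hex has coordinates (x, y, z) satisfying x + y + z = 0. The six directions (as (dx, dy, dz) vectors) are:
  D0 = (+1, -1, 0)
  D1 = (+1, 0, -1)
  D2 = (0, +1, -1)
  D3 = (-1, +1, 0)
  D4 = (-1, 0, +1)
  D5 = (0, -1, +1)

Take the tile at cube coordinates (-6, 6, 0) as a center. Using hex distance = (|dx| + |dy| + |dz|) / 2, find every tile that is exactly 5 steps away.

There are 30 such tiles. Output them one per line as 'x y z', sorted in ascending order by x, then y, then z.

Answer: -11 6 5
-11 7 4
-11 8 3
-11 9 2
-11 10 1
-11 11 0
-10 5 5
-10 11 -1
-9 4 5
-9 11 -2
-8 3 5
-8 11 -3
-7 2 5
-7 11 -4
-6 1 5
-6 11 -5
-5 1 4
-5 10 -5
-4 1 3
-4 9 -5
-3 1 2
-3 8 -5
-2 1 1
-2 7 -5
-1 1 0
-1 2 -1
-1 3 -2
-1 4 -3
-1 5 -4
-1 6 -5

Derivation:
Walk ring at distance 5 from (-6, 6, 0):
Start at center + D4*5 = (-11, 6, 5)
  hex 0: (-11, 6, 5)
  hex 1: (-10, 5, 5)
  hex 2: (-9, 4, 5)
  hex 3: (-8, 3, 5)
  hex 4: (-7, 2, 5)
  hex 5: (-6, 1, 5)
  hex 6: (-5, 1, 4)
  hex 7: (-4, 1, 3)
  hex 8: (-3, 1, 2)
  hex 9: (-2, 1, 1)
  hex 10: (-1, 1, 0)
  hex 11: (-1, 2, -1)
  hex 12: (-1, 3, -2)
  hex 13: (-1, 4, -3)
  hex 14: (-1, 5, -4)
  hex 15: (-1, 6, -5)
  hex 16: (-2, 7, -5)
  hex 17: (-3, 8, -5)
  hex 18: (-4, 9, -5)
  hex 19: (-5, 10, -5)
  hex 20: (-6, 11, -5)
  hex 21: (-7, 11, -4)
  hex 22: (-8, 11, -3)
  hex 23: (-9, 11, -2)
  hex 24: (-10, 11, -1)
  hex 25: (-11, 11, 0)
  hex 26: (-11, 10, 1)
  hex 27: (-11, 9, 2)
  hex 28: (-11, 8, 3)
  hex 29: (-11, 7, 4)
Sorted: 30 hexes.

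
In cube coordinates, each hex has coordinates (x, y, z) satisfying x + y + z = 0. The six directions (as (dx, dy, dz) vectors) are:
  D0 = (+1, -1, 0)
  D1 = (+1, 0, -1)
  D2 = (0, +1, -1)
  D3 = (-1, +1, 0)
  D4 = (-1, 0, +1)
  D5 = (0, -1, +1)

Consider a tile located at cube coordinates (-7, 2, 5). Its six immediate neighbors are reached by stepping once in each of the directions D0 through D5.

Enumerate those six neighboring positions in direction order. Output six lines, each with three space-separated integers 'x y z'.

Center: (-7, 2, 5). Add each direction:
  D0: (-7, 2, 5) + (1, -1, 0) = (-6, 1, 5)
  D1: (-7, 2, 5) + (1, 0, -1) = (-6, 2, 4)
  D2: (-7, 2, 5) + (0, 1, -1) = (-7, 3, 4)
  D3: (-7, 2, 5) + (-1, 1, 0) = (-8, 3, 5)
  D4: (-7, 2, 5) + (-1, 0, 1) = (-8, 2, 6)
  D5: (-7, 2, 5) + (0, -1, 1) = (-7, 1, 6)

Answer: -6 1 5
-6 2 4
-7 3 4
-8 3 5
-8 2 6
-7 1 6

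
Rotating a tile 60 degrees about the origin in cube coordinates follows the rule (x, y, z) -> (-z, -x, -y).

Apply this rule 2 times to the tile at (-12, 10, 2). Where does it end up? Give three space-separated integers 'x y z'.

Start: (-12, 10, 2)
Step 1: (-12, 10, 2) -> (-(2), -(-12), -(10)) = (-2, 12, -10)
Step 2: (-2, 12, -10) -> (-(-10), -(-2), -(12)) = (10, 2, -12)

Answer: 10 2 -12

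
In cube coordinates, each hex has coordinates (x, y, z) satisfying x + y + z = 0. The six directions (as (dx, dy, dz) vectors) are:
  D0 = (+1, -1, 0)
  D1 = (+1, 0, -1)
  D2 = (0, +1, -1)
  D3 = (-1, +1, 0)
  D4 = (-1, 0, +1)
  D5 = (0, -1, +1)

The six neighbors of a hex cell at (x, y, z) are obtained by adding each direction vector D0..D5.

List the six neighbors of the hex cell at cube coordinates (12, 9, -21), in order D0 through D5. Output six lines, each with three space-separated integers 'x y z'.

Answer: 13 8 -21
13 9 -22
12 10 -22
11 10 -21
11 9 -20
12 8 -20

Derivation:
Center: (12, 9, -21). Add each direction:
  D0: (12, 9, -21) + (1, -1, 0) = (13, 8, -21)
  D1: (12, 9, -21) + (1, 0, -1) = (13, 9, -22)
  D2: (12, 9, -21) + (0, 1, -1) = (12, 10, -22)
  D3: (12, 9, -21) + (-1, 1, 0) = (11, 10, -21)
  D4: (12, 9, -21) + (-1, 0, 1) = (11, 9, -20)
  D5: (12, 9, -21) + (0, -1, 1) = (12, 8, -20)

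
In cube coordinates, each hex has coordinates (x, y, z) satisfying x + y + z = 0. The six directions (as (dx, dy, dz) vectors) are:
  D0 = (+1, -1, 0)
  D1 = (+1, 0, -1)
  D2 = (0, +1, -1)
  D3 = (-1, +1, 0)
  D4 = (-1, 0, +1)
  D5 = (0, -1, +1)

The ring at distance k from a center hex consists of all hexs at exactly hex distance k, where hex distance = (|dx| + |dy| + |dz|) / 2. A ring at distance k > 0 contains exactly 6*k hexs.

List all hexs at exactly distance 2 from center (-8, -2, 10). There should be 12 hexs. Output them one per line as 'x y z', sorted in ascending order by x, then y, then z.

Walk ring at distance 2 from (-8, -2, 10):
Start at center + D4*2 = (-10, -2, 12)
  hex 0: (-10, -2, 12)
  hex 1: (-9, -3, 12)
  hex 2: (-8, -4, 12)
  hex 3: (-7, -4, 11)
  hex 4: (-6, -4, 10)
  hex 5: (-6, -3, 9)
  hex 6: (-6, -2, 8)
  hex 7: (-7, -1, 8)
  hex 8: (-8, 0, 8)
  hex 9: (-9, 0, 9)
  hex 10: (-10, 0, 10)
  hex 11: (-10, -1, 11)
Sorted: 12 hexes.

Answer: -10 -2 12
-10 -1 11
-10 0 10
-9 -3 12
-9 0 9
-8 -4 12
-8 0 8
-7 -4 11
-7 -1 8
-6 -4 10
-6 -3 9
-6 -2 8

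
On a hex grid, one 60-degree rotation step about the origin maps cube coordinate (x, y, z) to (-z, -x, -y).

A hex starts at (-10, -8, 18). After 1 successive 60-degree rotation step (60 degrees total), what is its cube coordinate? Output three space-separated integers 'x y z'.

Start: (-10, -8, 18)
Step 1: (-10, -8, 18) -> (-(18), -(-10), -(-8)) = (-18, 10, 8)

Answer: -18 10 8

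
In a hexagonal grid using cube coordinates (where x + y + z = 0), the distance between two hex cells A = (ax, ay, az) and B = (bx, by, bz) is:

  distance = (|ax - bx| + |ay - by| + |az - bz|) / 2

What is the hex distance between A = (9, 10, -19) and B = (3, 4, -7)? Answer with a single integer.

Answer: 12

Derivation:
|ax - bx| = |9 - 3| = 6
|ay - by| = |10 - 4| = 6
|az - bz| = |-19 - (-7)| = 12
distance = (6 + 6 + 12) / 2 = 24 / 2 = 12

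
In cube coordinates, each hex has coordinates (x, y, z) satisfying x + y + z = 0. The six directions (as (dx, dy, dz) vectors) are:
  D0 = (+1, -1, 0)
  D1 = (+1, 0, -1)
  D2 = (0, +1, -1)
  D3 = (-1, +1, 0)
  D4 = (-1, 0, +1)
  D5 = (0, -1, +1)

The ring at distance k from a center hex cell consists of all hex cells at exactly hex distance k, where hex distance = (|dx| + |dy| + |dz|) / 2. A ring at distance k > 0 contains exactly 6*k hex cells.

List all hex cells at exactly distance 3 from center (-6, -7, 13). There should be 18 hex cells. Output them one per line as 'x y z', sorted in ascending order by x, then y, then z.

Answer: -9 -7 16
-9 -6 15
-9 -5 14
-9 -4 13
-8 -8 16
-8 -4 12
-7 -9 16
-7 -4 11
-6 -10 16
-6 -4 10
-5 -10 15
-5 -5 10
-4 -10 14
-4 -6 10
-3 -10 13
-3 -9 12
-3 -8 11
-3 -7 10

Derivation:
Walk ring at distance 3 from (-6, -7, 13):
Start at center + D4*3 = (-9, -7, 16)
  hex 0: (-9, -7, 16)
  hex 1: (-8, -8, 16)
  hex 2: (-7, -9, 16)
  hex 3: (-6, -10, 16)
  hex 4: (-5, -10, 15)
  hex 5: (-4, -10, 14)
  hex 6: (-3, -10, 13)
  hex 7: (-3, -9, 12)
  hex 8: (-3, -8, 11)
  hex 9: (-3, -7, 10)
  hex 10: (-4, -6, 10)
  hex 11: (-5, -5, 10)
  hex 12: (-6, -4, 10)
  hex 13: (-7, -4, 11)
  hex 14: (-8, -4, 12)
  hex 15: (-9, -4, 13)
  hex 16: (-9, -5, 14)
  hex 17: (-9, -6, 15)
Sorted: 18 hexes.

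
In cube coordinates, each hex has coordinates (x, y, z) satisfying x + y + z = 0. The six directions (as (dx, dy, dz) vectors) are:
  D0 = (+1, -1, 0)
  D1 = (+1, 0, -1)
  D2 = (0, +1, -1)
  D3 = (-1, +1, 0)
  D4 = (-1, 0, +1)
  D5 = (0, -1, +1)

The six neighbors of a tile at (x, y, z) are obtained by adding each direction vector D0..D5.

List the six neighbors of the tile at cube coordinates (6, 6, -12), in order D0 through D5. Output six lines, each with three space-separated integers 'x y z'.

Answer: 7 5 -12
7 6 -13
6 7 -13
5 7 -12
5 6 -11
6 5 -11

Derivation:
Center: (6, 6, -12). Add each direction:
  D0: (6, 6, -12) + (1, -1, 0) = (7, 5, -12)
  D1: (6, 6, -12) + (1, 0, -1) = (7, 6, -13)
  D2: (6, 6, -12) + (0, 1, -1) = (6, 7, -13)
  D3: (6, 6, -12) + (-1, 1, 0) = (5, 7, -12)
  D4: (6, 6, -12) + (-1, 0, 1) = (5, 6, -11)
  D5: (6, 6, -12) + (0, -1, 1) = (6, 5, -11)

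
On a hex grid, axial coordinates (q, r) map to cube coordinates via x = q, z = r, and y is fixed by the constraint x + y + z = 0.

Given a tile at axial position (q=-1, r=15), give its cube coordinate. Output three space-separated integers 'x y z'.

Answer: -1 -14 15

Derivation:
x = q = -1
z = r = 15
y = -x - z = -(-1) - (15) = -14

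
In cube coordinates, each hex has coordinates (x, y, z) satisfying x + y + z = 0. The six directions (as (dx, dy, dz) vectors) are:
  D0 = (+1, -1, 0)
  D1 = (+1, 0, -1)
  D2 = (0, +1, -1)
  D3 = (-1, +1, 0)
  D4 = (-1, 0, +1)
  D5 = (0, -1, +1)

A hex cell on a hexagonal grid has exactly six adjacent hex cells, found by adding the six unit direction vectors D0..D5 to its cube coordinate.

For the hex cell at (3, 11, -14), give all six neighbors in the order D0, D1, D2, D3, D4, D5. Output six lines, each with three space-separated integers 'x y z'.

Center: (3, 11, -14). Add each direction:
  D0: (3, 11, -14) + (1, -1, 0) = (4, 10, -14)
  D1: (3, 11, -14) + (1, 0, -1) = (4, 11, -15)
  D2: (3, 11, -14) + (0, 1, -1) = (3, 12, -15)
  D3: (3, 11, -14) + (-1, 1, 0) = (2, 12, -14)
  D4: (3, 11, -14) + (-1, 0, 1) = (2, 11, -13)
  D5: (3, 11, -14) + (0, -1, 1) = (3, 10, -13)

Answer: 4 10 -14
4 11 -15
3 12 -15
2 12 -14
2 11 -13
3 10 -13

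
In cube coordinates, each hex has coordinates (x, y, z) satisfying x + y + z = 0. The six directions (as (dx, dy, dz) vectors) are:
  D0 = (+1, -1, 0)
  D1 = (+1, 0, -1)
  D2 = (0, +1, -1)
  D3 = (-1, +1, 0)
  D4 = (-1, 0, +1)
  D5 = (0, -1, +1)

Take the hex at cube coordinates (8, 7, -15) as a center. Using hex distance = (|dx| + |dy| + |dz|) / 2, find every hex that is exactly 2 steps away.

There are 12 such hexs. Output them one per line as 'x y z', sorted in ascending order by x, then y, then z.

Answer: 6 7 -13
6 8 -14
6 9 -15
7 6 -13
7 9 -16
8 5 -13
8 9 -17
9 5 -14
9 8 -17
10 5 -15
10 6 -16
10 7 -17

Derivation:
Walk ring at distance 2 from (8, 7, -15):
Start at center + D4*2 = (6, 7, -13)
  hex 0: (6, 7, -13)
  hex 1: (7, 6, -13)
  hex 2: (8, 5, -13)
  hex 3: (9, 5, -14)
  hex 4: (10, 5, -15)
  hex 5: (10, 6, -16)
  hex 6: (10, 7, -17)
  hex 7: (9, 8, -17)
  hex 8: (8, 9, -17)
  hex 9: (7, 9, -16)
  hex 10: (6, 9, -15)
  hex 11: (6, 8, -14)
Sorted: 12 hexes.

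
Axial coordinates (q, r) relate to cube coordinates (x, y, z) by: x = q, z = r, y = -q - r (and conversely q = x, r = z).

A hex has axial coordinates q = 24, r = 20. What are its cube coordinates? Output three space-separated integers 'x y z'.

x = q = 24
z = r = 20
y = -x - z = -(24) - (20) = -44

Answer: 24 -44 20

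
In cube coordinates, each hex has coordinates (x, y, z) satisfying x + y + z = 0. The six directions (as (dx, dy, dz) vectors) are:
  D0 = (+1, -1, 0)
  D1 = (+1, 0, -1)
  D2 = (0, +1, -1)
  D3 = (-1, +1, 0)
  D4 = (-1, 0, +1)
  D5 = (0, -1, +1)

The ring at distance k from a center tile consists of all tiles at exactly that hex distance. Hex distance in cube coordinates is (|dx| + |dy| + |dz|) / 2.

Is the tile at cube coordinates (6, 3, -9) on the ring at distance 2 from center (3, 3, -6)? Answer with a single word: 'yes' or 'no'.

|px - cx| = |6 - 3| = 3
|py - cy| = |3 - 3| = 0
|pz - cz| = |-9 - (-6)| = 3
distance = (3+0+3)/2 = 6/2 = 3
radius = 2; distance != radius -> no

Answer: no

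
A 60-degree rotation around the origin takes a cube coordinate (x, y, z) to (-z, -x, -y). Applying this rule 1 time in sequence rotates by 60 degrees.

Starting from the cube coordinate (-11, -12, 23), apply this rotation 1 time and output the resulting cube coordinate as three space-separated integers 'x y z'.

Start: (-11, -12, 23)
Step 1: (-11, -12, 23) -> (-(23), -(-11), -(-12)) = (-23, 11, 12)

Answer: -23 11 12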